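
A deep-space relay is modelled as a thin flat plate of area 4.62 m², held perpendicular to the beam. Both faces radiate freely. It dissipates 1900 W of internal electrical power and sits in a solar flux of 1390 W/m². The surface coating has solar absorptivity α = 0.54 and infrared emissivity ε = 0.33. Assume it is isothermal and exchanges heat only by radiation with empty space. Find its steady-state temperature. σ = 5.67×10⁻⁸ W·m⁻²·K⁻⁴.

At steady state, absorbed solar power + internal power = radiated power.
Absorbed: α·S·A_cross = 0.54·1390·4.620 = 3468 W (cross-section A).
Total input = 3468 + 1900 = 5368 W.
Radiated: εσ·A_surf·T⁴ with A_surf = 2A = 9.240 m².
T⁴ = 5368/(0.33·5.67×10⁻⁸·9.240) = 3.105×10¹⁰ K⁴.

T ≈ 420 K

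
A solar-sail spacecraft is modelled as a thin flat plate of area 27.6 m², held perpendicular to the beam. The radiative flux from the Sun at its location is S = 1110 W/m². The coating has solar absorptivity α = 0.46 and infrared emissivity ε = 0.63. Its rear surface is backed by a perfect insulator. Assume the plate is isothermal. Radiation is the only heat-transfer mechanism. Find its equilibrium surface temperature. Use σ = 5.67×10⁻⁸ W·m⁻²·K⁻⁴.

T ≈ 346 K

At equilibrium, absorbed power = emitted power.
Absorbing cross-section = A = 27.60 m²; emitting surface = A = 27.60 m² (ratio 1).
αS·A_cross = εσ·A_surf·T⁴  ⇒  T⁴ = αS/(ε·1σ).
T⁴ = 0.460·1110/(0.63·1·5.67×10⁻⁸) = 1.429×10¹⁰ K⁴.
T = (1.429×10¹⁰)^(1/4).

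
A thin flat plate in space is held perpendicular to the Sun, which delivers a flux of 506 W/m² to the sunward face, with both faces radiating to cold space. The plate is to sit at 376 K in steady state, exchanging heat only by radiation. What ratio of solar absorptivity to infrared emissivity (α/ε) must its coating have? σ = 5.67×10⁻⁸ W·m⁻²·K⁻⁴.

α/ε ≈ 4.48

Balance: αS·A = εσ·2A·T⁴ ⇒ α/ε = 2σT⁴/S.
α/ε = 2·5.67×10⁻⁸·(376)⁴/506 = 2·5.67×10⁻⁸·1.999×10¹⁰/506.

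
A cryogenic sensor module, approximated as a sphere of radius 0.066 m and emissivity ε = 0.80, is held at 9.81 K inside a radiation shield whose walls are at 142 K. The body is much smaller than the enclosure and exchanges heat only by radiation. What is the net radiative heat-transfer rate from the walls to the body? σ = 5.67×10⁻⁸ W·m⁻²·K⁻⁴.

P_net ≈ 1.01 W

For a small grey body in a large enclosure: P_net = εσA(T_body⁴ − T_wall⁴).
A = 4πr² = 0.05474 m²; T_body⁴ − T_wall⁴ = 9261 − 4.066×10⁸ = -4.066×10⁸ K⁴.
|P_net| = 0.80·5.67×10⁻⁸·0.05474·4.066×10⁸.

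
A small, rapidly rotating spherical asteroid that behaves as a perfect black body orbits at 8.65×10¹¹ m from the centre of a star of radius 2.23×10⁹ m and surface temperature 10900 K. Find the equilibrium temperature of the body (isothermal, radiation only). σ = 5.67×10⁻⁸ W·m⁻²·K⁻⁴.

T ≈ 391 K

The star's surface emits σT_*⁴; at distance d the flux is S = σT_*⁴(R_*/d)².
S = 5.67×10⁻⁸·(10900)⁴·(2.23×10⁹/8.65×10¹¹)² = 5319 W/m².
For an isothermal sphere T⁴ = (1−a)S/(4σ) = 2.345×10¹⁰ K⁴.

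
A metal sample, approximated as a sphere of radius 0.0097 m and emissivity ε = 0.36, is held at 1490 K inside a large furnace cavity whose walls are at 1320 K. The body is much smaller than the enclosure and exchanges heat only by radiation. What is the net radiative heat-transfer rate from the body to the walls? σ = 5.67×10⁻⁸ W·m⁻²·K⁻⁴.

P_net ≈ 45.7 W

For a small grey body in a large enclosure: P_net = εσA(T_body⁴ − T_wall⁴).
A = 4πr² = 0.001182 m²; T_body⁴ − T_wall⁴ = 4.929×10¹² − 3.036×10¹² = 1.893×10¹² K⁴.
|P_net| = 0.36·5.67×10⁻⁸·0.001182·1.893×10¹².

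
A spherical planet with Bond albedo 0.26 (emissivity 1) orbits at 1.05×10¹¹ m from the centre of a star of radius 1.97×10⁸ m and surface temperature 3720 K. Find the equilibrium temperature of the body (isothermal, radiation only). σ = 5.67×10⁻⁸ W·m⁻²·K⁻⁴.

T ≈ 106 K

The star's surface emits σT_*⁴; at distance d the flux is S = σT_*⁴(R_*/d)².
S = 5.67×10⁻⁸·(3720)⁴·(1.97×10⁸/1.05×10¹¹)² = 38.22 W/m².
For an isothermal sphere T⁴ = (1−a)S/(4σ) = 1.247×10⁸ K⁴.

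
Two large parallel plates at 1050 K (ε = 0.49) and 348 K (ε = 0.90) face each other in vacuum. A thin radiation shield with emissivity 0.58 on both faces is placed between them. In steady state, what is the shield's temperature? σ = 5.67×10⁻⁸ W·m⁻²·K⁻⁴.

In steady state the net flux on the hot side equals that on the cold side.
σ(T₁⁴−T_s⁴)/D₁ = σ(T_s⁴−T₂⁴)/D₂, with D₁ = 1/ε₁+1/ε_s−1 = 2.765, D₂ = 1/ε_s+1/ε₂−1 = 1.835.
Solve for T_s⁴: T_s⁴ = (D₂·T₁⁴ + D₁·T₂⁴)/(D₁+D₂) = 4.937×10¹¹ K⁴.

T_s ≈ 838 K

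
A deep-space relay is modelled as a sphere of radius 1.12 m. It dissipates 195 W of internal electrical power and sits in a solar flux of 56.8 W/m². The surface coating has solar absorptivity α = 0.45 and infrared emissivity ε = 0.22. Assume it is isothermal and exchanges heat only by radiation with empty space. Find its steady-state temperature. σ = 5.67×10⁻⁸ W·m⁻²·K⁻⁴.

T ≈ 197 K

At steady state, absorbed solar power + internal power = radiated power.
Absorbed: α·S·A_cross = 0.45·56.8·3.941 = 100.7 W (cross-section πr²).
Total input = 100.7 + 195 = 295.7 W.
Radiated: εσ·A_surf·T⁴ with A_surf = 4πr² = 15.76 m².
T⁴ = 295.7/(0.22·5.67×10⁻⁸·15.76) = 1.504×10⁹ K⁴.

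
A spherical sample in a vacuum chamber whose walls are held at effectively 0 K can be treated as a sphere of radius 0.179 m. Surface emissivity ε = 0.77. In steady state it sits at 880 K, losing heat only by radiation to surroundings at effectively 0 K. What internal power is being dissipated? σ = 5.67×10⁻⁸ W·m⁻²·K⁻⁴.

P ≈ 10500 W

Steady state: P = εσA T⁴.
A = 4πr² = 0.4026 m²; T⁴ = (880)⁴ = 5.997×10¹¹ K⁴.
P = 0.77 × 5.67×10⁻⁸ × 0.4026 × 5.997×10¹¹.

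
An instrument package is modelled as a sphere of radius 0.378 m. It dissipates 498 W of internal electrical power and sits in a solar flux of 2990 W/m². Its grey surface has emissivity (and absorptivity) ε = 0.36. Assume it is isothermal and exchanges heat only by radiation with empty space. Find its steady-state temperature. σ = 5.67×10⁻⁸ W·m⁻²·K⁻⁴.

At steady state, absorbed solar power + internal power = radiated power.
Absorbed: α·S·A_cross = 0.36·2990·0.4489 = 483.2 W (cross-section πr²).
Total input = 483.2 + 498 = 981.2 W.
Radiated: εσ·A_surf·T⁴ with A_surf = 4πr² = 1.796 m².
T⁴ = 981.2/(0.36·5.67×10⁻⁸·1.796) = 2.677×10¹⁰ K⁴.

T ≈ 404 K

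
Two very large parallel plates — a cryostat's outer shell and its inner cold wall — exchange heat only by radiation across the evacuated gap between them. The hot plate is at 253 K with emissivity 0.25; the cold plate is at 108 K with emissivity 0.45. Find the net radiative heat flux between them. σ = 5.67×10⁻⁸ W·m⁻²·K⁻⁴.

For two infinite grey parallel plates, q = σ(T₁⁴ − T₂⁴)/(1/ε₁ + 1/ε₂ − 1).
T₁⁴ − T₂⁴ = 4.097×10⁹ − 1.360×10⁸ = 3.961×10⁹ K⁴.
1/ε₁ + 1/ε₂ − 1 = 4.000 + 2.222 − 1 = 5.222.
q = 5.67×10⁻⁸ × 3.961×10⁹ / 5.222.

q ≈ 43.0 W/m²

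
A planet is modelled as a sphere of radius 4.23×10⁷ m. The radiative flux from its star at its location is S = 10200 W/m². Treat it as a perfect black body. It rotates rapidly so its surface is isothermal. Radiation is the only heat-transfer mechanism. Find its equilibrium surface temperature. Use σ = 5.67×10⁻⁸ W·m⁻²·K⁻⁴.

T ≈ 461 K

At equilibrium, absorbed power = emitted power.
Absorbing cross-section = πr² = 5.621×10¹⁵ m²; emitting surface = 4πr² = 2.248×10¹⁶ m² (ratio 4).
S·A_cross = εσ·A_surf·T⁴  ⇒  T⁴ = S/(4σ).
T⁴ = 1.00·10200/(4·5.67×10⁻⁸) = 4.497×10¹⁰ K⁴.
T = (4.497×10¹⁰)^(1/4).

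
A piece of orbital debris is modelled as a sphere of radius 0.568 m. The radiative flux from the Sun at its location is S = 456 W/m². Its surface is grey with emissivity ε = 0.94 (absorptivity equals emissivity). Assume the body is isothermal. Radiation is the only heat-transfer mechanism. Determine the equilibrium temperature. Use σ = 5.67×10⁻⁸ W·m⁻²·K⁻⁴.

At equilibrium, absorbed power = emitted power.
Absorbing cross-section = πr² = 1.014 m²; emitting surface = 4πr² = 4.054 m² (ratio 4).
εS·A_cross = εσ·A_surf·T⁴  ⇒  T⁴ = S/(4σ)   (ε cancels).
T⁴ = 456/(4·5.67×10⁻⁸) = 2.011×10⁹ K⁴.
T = (2.011×10⁹)^(1/4).

T ≈ 212 K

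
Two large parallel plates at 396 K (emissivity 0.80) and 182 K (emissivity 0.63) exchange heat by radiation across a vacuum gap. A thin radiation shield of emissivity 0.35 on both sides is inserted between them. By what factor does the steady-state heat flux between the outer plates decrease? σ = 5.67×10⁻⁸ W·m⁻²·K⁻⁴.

factor ≈ 3.57

Without shield: q₀ = σΔ(T⁴)/(1/ε₁+1/ε₂−1) with denominator 1.837.
With shield the two gaps are in series; the resistances add: (1/ε₁+1/ε_s−1)+(1/ε_s+1/ε₂−1) = 3.107+3.444 = 6.552.
Heat-flux ratio q₀/q = 6.552/1.837.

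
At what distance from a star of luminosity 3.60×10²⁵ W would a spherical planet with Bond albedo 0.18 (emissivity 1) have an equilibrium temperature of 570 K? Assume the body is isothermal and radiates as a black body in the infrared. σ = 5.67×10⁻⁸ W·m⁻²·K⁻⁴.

d ≈ 9.91×10⁹ m

For an isothermal black-emitting sphere, (1−a)S·πr² = σ·4πr²·T⁴ ⇒ S = 4σT⁴/(1−a).
S = 4·5.67×10⁻⁸·(570)⁴/0.820 = 29200 W/m².
Flux falls as S = L/(4πd²), so d = √(L/(4πS)) = √(3.60×10²⁵/(4π·29200)).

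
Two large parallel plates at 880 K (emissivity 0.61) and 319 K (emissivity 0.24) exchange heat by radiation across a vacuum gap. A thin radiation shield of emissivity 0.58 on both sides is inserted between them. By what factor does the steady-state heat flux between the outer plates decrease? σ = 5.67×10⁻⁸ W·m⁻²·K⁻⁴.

Without shield: q₀ = σΔ(T⁴)/(1/ε₁+1/ε₂−1) with denominator 4.806.
With shield the two gaps are in series; the resistances add: (1/ε₁+1/ε_s−1)+(1/ε_s+1/ε₂−1) = 2.363+4.891 = 7.254.
Heat-flux ratio q₀/q = 7.254/4.806.

factor ≈ 1.51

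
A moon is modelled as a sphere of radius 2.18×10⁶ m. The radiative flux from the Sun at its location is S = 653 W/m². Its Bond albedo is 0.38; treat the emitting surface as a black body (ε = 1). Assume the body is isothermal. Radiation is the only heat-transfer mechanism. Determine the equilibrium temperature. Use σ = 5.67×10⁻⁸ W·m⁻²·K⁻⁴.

At equilibrium, absorbed power = emitted power.
Absorbing cross-section = πr² = 1.493×10¹³ m²; emitting surface = 4πr² = 5.972×10¹³ m² (ratio 4).
(1−a)S·A_cross = εσ·A_surf·T⁴  ⇒  T⁴ = (1−a)S/(4σ).
T⁴ = 0.620·653/(4·5.67×10⁻⁸) = 1.785×10⁹ K⁴.
T = (1.785×10⁹)^(1/4).

T ≈ 206 K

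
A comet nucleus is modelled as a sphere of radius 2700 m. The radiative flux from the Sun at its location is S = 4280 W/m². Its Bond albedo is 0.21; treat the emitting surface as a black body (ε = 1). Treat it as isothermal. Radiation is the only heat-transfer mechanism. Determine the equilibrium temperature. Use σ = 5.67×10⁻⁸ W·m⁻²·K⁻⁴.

At equilibrium, absorbed power = emitted power.
Absorbing cross-section = πr² = 2.290×10⁷ m²; emitting surface = 4πr² = 9.161×10⁷ m² (ratio 4).
(1−a)S·A_cross = εσ·A_surf·T⁴  ⇒  T⁴ = (1−a)S/(4σ).
T⁴ = 0.790·4280/(4·5.67×10⁻⁸) = 1.491×10¹⁰ K⁴.
T = (1.491×10¹⁰)^(1/4).

T ≈ 349 K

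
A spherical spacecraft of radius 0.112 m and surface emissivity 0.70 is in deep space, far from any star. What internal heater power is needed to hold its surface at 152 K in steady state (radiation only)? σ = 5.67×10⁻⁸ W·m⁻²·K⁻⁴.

P ≈ 3.34 W

P = εσ·4πr²·T⁴.
4πr² = 0.1576 m²; T⁴ = 5.338×10⁸ K⁴.
P = 0.70·5.67×10⁻⁸·0.1576·5.338×10⁸.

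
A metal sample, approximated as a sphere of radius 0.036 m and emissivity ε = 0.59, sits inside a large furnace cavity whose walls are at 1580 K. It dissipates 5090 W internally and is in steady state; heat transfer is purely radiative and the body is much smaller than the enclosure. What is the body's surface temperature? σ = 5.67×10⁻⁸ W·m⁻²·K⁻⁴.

For a small grey body in a large enclosure, net radiated power = εσA(T⁴ − T_w⁴).
Steady state: P = εσA(T⁴ − T_w⁴) with A = 4πr² = 0.01629 m².
T⁴ = P/(εσA) + T_w⁴ = 5090/(0.59·5.67×10⁻⁸·0.01629) + (1580)⁴
    = 9.343×10¹² + 6.232×10¹² = 1.557×10¹³ K⁴.

T ≈ 1990 K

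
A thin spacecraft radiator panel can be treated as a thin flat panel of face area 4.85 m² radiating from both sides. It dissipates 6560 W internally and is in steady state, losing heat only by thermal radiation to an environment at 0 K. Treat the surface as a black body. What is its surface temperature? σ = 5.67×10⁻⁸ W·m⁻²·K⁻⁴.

Steady state: internal power = radiated power, P = εσA T⁴.
Radiating area A = 2·4.85 = 9.700 m².
T⁴ = P/(εσA) = 6560/(1.0·5.67×10⁻⁸·9.700) = 1.193×10¹⁰ K⁴.
T = (1.193×10¹⁰)^(1/4).

T ≈ 330 K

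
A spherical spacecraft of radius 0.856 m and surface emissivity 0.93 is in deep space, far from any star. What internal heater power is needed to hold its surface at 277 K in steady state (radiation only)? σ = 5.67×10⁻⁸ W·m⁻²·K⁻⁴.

P ≈ 2860 W

P = εσ·4πr²·T⁴.
4πr² = 9.208 m²; T⁴ = 5.887×10⁹ K⁴.
P = 0.93·5.67×10⁻⁸·9.208·5.887×10⁹.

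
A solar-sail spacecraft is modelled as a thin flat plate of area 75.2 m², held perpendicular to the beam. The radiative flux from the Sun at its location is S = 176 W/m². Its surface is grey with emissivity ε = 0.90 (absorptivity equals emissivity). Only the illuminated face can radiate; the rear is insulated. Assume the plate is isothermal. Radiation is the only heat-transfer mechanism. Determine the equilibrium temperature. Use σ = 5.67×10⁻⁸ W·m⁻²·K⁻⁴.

T ≈ 236 K

At equilibrium, absorbed power = emitted power.
Absorbing cross-section = A = 75.20 m²; emitting surface = A = 75.20 m² (ratio 1).
εS·A_cross = εσ·A_surf·T⁴  ⇒  T⁴ = S/(1σ)   (ε cancels).
T⁴ = 176/(1·5.67×10⁻⁸) = 3.104×10⁹ K⁴.
T = (3.104×10⁹)^(1/4).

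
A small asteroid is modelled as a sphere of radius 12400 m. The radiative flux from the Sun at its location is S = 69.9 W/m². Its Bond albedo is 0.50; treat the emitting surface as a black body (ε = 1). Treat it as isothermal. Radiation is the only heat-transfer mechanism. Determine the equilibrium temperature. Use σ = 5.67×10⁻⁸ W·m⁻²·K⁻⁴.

At equilibrium, absorbed power = emitted power.
Absorbing cross-section = πr² = 4.831×10⁸ m²; emitting surface = 4πr² = 1.932×10⁹ m² (ratio 4).
(1−a)S·A_cross = εσ·A_surf·T⁴  ⇒  T⁴ = (1−a)S/(4σ).
T⁴ = 0.500·69.9/(4·5.67×10⁻⁸) = 1.541×10⁸ K⁴.
T = (1.541×10⁸)^(1/4).

T ≈ 111 K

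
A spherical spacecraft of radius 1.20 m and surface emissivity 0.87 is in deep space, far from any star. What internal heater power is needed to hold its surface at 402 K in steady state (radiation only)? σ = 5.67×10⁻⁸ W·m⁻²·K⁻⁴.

P ≈ 23300 W

P = εσ·4πr²·T⁴.
4πr² = 18.10 m²; T⁴ = 2.612×10¹⁰ K⁴.
P = 0.87·5.67×10⁻⁸·18.10·2.612×10¹⁰.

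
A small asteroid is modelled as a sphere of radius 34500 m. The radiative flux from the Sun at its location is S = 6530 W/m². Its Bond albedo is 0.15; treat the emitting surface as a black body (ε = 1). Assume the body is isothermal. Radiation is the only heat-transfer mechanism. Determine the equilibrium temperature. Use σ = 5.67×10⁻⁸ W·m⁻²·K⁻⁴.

At equilibrium, absorbed power = emitted power.
Absorbing cross-section = πr² = 3.739×10⁹ m²; emitting surface = 4πr² = 1.496×10¹⁰ m² (ratio 4).
(1−a)S·A_cross = εσ·A_surf·T⁴  ⇒  T⁴ = (1−a)S/(4σ).
T⁴ = 0.850·6530/(4·5.67×10⁻⁸) = 2.447×10¹⁰ K⁴.
T = (2.447×10¹⁰)^(1/4).

T ≈ 396 K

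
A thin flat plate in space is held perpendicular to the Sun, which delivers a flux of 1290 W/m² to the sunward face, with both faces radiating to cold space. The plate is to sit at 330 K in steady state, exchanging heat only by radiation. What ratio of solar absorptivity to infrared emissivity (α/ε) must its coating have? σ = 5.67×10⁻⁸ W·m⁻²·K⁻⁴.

Balance: αS·A = εσ·2A·T⁴ ⇒ α/ε = 2σT⁴/S.
α/ε = 2·5.67×10⁻⁸·(330)⁴/1290 = 2·5.67×10⁻⁸·1.186×10¹⁰/1290.

α/ε ≈ 1.04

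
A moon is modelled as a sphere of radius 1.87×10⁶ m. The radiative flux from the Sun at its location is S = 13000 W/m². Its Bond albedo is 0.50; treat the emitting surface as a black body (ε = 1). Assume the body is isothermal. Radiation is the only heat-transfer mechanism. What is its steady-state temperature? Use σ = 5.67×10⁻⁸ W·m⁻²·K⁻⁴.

At equilibrium, absorbed power = emitted power.
Absorbing cross-section = πr² = 1.099×10¹³ m²; emitting surface = 4πr² = 4.394×10¹³ m² (ratio 4).
(1−a)S·A_cross = εσ·A_surf·T⁴  ⇒  T⁴ = (1−a)S/(4σ).
T⁴ = 0.500·13000/(4·5.67×10⁻⁸) = 2.866×10¹⁰ K⁴.
T = (2.866×10¹⁰)^(1/4).

T ≈ 411 K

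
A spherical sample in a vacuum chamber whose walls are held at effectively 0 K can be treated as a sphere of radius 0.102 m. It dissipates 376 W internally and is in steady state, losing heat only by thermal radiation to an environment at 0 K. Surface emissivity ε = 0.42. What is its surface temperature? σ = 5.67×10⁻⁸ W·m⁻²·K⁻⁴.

Steady state: internal power = radiated power, P = εσA T⁴.
Radiating area A = 4πr² = 0.1307 m².
T⁴ = P/(εσA) = 376/(0.42·5.67×10⁻⁸·0.1307) = 1.208×10¹¹ K⁴.
T = (1.208×10¹¹)^(1/4).

T ≈ 590 K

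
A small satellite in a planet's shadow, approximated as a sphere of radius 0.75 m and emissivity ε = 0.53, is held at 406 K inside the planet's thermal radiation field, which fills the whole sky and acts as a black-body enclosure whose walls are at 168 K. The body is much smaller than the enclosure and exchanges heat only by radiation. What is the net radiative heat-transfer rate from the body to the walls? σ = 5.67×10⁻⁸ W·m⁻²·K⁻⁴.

For a small grey body in a large enclosure: P_net = εσA(T_body⁴ − T_wall⁴).
A = 4πr² = 7.069 m²; T_body⁴ − T_wall⁴ = 2.717×10¹⁰ − 7.966×10⁸ = 2.637×10¹⁰ K⁴.
|P_net| = 0.53·5.67×10⁻⁸·7.069·2.637×10¹⁰.

P_net ≈ 5600 W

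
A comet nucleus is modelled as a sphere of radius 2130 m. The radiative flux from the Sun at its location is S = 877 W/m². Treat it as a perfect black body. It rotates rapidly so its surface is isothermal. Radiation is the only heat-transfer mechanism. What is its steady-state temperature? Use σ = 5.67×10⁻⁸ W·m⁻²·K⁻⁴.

T ≈ 249 K

At equilibrium, absorbed power = emitted power.
Absorbing cross-section = πr² = 1.425×10⁷ m²; emitting surface = 4πr² = 5.701×10⁷ m² (ratio 4).
S·A_cross = εσ·A_surf·T⁴  ⇒  T⁴ = S/(4σ).
T⁴ = 1.00·877/(4·5.67×10⁻⁸) = 3.867×10⁹ K⁴.
T = (3.867×10⁹)^(1/4).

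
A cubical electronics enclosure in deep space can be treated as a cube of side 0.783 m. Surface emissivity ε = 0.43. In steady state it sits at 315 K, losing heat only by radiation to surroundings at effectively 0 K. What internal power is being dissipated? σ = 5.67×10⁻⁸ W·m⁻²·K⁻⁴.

Steady state: P = εσA T⁴.
A = 6L² = 3.679 m²; T⁴ = (315)⁴ = 9.846×10⁹ K⁴.
P = 0.43 × 5.67×10⁻⁸ × 3.679 × 9.846×10⁹.

P ≈ 883 W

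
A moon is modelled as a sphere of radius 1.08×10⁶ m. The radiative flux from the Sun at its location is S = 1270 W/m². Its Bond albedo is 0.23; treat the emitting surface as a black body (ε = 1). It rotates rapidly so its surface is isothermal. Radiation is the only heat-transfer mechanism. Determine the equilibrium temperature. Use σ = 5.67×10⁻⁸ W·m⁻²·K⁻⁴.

T ≈ 256 K

At equilibrium, absorbed power = emitted power.
Absorbing cross-section = πr² = 3.664×10¹² m²; emitting surface = 4πr² = 1.466×10¹³ m² (ratio 4).
(1−a)S·A_cross = εσ·A_surf·T⁴  ⇒  T⁴ = (1−a)S/(4σ).
T⁴ = 0.770·1270/(4·5.67×10⁻⁸) = 4.312×10⁹ K⁴.
T = (4.312×10⁹)^(1/4).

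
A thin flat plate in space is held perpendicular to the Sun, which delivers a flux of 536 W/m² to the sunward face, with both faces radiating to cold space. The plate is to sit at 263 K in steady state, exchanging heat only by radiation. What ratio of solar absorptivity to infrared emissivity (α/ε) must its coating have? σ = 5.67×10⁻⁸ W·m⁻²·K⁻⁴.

Balance: αS·A = εσ·2A·T⁴ ⇒ α/ε = 2σT⁴/S.
α/ε = 2·5.67×10⁻⁸·(263)⁴/536 = 2·5.67×10⁻⁸·4.784×10⁹/536.

α/ε ≈ 1.01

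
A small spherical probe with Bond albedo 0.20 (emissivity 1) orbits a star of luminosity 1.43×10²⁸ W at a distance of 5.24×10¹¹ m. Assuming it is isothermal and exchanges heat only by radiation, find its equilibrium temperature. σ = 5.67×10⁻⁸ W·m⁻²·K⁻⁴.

T ≈ 348 K

First find the stellar flux at distance d: S = L/(4πd²) = 1.43×10²⁸/(4π·(5.24×10¹¹)²) = 4144 W/m².
For an isothermal sphere, absorbed (1−a)S·πr² = emitted σ·4πr²·T⁴, so T⁴ = (1−a)S/(4σ).
T⁴ = 0.800·4144/(4·5.67×10⁻⁸) = 1.462×10¹⁰ K⁴.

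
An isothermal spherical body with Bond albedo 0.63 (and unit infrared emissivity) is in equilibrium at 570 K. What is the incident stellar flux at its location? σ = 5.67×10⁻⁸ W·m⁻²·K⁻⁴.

(1−a)S·πr² = σ·4πr²·T⁴ ⇒ S = 4σT⁴/(1−a).
S = 4·5.67×10⁻⁸·1.056×10¹¹/0.370.

S ≈ 64700 W/m²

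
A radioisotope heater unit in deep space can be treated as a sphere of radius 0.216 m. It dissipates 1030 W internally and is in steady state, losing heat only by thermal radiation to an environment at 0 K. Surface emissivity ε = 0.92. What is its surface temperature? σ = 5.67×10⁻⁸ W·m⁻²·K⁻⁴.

T ≈ 428 K

Steady state: internal power = radiated power, P = εσA T⁴.
Radiating area A = 4πr² = 0.5863 m².
T⁴ = P/(εσA) = 1030/(0.92·5.67×10⁻⁸·0.5863) = 3.368×10¹⁰ K⁴.
T = (3.368×10¹⁰)^(1/4).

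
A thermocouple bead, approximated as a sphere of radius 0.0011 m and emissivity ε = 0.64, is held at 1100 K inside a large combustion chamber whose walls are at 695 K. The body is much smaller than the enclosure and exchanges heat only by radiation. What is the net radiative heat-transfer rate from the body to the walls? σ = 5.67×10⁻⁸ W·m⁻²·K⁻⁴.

P_net ≈ 0.679 W

For a small grey body in a large enclosure: P_net = εσA(T_body⁴ − T_wall⁴).
A = 4πr² = 1.521×10⁻⁵ m²; T_body⁴ − T_wall⁴ = 1.464×10¹² − 2.333×10¹¹ = 1.231×10¹² K⁴.
|P_net| = 0.64·5.67×10⁻⁸·1.521×10⁻⁵·1.231×10¹².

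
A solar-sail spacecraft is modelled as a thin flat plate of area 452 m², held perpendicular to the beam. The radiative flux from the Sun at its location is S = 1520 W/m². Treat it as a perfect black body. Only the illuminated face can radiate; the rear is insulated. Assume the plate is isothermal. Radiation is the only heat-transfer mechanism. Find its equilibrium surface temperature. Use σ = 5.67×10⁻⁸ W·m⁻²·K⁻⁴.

At equilibrium, absorbed power = emitted power.
Absorbing cross-section = A = 452.0 m²; emitting surface = A = 452.0 m² (ratio 1).
S·A_cross = εσ·A_surf·T⁴  ⇒  T⁴ = S/(1σ).
T⁴ = 1.00·1520/(1·5.67×10⁻⁸) = 2.681×10¹⁰ K⁴.
T = (2.681×10¹⁰)^(1/4).

T ≈ 405 K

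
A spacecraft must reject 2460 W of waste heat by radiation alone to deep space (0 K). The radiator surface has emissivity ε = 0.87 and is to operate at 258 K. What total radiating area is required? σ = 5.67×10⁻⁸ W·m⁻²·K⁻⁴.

P = εσA T⁴ ⇒ A = P/(εσT⁴).
T⁴ = 4.431×10⁹ K⁴.
A = 2460/(0.87 × 5.67×10⁻⁸ × 4.431×10⁹).

A ≈ 11.3 m²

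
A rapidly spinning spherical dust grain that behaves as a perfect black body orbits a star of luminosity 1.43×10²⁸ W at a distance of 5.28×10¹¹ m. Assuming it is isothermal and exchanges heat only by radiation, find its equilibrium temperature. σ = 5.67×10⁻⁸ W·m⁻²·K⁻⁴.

T ≈ 366 K

First find the stellar flux at distance d: S = L/(4πd²) = 1.43×10²⁸/(4π·(5.28×10¹¹)²) = 4082 W/m².
For an isothermal sphere, absorbed (1−a)S·πr² = emitted σ·4πr²·T⁴, so T⁴ = (1−a)S/(4σ).
T⁴ = 1.00·4082/(4·5.67×10⁻⁸) = 1.800×10¹⁰ K⁴.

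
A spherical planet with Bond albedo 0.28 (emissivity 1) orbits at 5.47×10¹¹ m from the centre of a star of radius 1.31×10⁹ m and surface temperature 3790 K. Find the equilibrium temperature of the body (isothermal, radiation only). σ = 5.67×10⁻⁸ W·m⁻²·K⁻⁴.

The star's surface emits σT_*⁴; at distance d the flux is S = σT_*⁴(R_*/d)².
S = 5.67×10⁻⁸·(3790)⁴·(1.31×10⁹/5.47×10¹¹)² = 67.10 W/m².
For an isothermal sphere T⁴ = (1−a)S/(4σ) = 2.130×10⁸ K⁴.

T ≈ 121 K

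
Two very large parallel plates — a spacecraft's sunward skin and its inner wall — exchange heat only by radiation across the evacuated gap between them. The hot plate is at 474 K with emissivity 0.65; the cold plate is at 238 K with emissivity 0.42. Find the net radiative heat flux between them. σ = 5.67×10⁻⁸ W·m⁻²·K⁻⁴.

q ≈ 918 W/m²

For two infinite grey parallel plates, q = σ(T₁⁴ − T₂⁴)/(1/ε₁ + 1/ε₂ − 1).
T₁⁴ − T₂⁴ = 5.048×10¹⁰ − 3.209×10⁹ = 4.727×10¹⁰ K⁴.
1/ε₁ + 1/ε₂ − 1 = 1.538 + 2.381 − 1 = 2.919.
q = 5.67×10⁻⁸ × 4.727×10¹⁰ / 2.919.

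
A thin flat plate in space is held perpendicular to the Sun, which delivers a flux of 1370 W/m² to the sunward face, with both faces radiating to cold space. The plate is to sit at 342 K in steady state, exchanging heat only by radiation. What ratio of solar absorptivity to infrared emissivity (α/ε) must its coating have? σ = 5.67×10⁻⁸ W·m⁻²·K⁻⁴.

α/ε ≈ 1.13

Balance: αS·A = εσ·2A·T⁴ ⇒ α/ε = 2σT⁴/S.
α/ε = 2·5.67×10⁻⁸·(342)⁴/1370 = 2·5.67×10⁻⁸·1.368×10¹⁰/1370.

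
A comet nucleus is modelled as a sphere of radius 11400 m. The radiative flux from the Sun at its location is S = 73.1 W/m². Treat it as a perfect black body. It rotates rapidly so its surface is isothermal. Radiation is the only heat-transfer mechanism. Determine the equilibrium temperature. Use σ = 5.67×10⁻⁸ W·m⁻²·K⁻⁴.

At equilibrium, absorbed power = emitted power.
Absorbing cross-section = πr² = 4.083×10⁸ m²; emitting surface = 4πr² = 1.633×10⁹ m² (ratio 4).
S·A_cross = εσ·A_surf·T⁴  ⇒  T⁴ = S/(4σ).
T⁴ = 1.00·73.1/(4·5.67×10⁻⁸) = 3.223×10⁸ K⁴.
T = (3.223×10⁸)^(1/4).

T ≈ 134 K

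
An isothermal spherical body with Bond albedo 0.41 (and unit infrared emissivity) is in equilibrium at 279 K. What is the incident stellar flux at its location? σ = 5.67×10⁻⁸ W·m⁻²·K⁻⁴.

(1−a)S·πr² = σ·4πr²·T⁴ ⇒ S = 4σT⁴/(1−a).
S = 4·5.67×10⁻⁸·6.059×10⁹/0.590.

S ≈ 2330 W/m²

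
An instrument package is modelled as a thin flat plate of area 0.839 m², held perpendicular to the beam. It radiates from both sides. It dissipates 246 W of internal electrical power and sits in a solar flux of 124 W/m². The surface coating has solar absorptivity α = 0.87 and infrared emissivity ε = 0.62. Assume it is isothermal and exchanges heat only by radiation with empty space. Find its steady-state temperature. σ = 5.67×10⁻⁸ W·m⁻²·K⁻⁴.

T ≈ 275 K

At steady state, absorbed solar power + internal power = radiated power.
Absorbed: α·S·A_cross = 0.87·124·0.8390 = 90.51 W (cross-section A).
Total input = 90.51 + 246 = 336.5 W.
Radiated: εσ·A_surf·T⁴ with A_surf = 2A = 1.678 m².
T⁴ = 336.5/(0.62·5.67×10⁻⁸·1.678) = 5.705×10⁹ K⁴.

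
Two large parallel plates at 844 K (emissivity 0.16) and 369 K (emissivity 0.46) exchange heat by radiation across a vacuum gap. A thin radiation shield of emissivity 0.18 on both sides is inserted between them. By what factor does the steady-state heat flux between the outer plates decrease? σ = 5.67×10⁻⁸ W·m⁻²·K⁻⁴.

Without shield: q₀ = σΔ(T⁴)/(1/ε₁+1/ε₂−1) with denominator 7.424.
With shield the two gaps are in series; the resistances add: (1/ε₁+1/ε_s−1)+(1/ε_s+1/ε₂−1) = 10.81+6.729 = 17.54.
Heat-flux ratio q₀/q = 17.54/7.424.

factor ≈ 2.36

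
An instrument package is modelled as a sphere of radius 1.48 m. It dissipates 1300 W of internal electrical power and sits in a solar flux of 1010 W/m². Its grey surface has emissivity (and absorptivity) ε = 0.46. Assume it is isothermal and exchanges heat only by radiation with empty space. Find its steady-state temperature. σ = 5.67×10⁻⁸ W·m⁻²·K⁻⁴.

T ≈ 281 K

At steady state, absorbed solar power + internal power = radiated power.
Absorbed: α·S·A_cross = 0.46·1010·6.881 = 3197 W (cross-section πr²).
Total input = 3197 + 1300 = 4497 W.
Radiated: εσ·A_surf·T⁴ with A_surf = 4πr² = 27.53 m².
T⁴ = 4497/(0.46·5.67×10⁻⁸·27.53) = 6.264×10⁹ K⁴.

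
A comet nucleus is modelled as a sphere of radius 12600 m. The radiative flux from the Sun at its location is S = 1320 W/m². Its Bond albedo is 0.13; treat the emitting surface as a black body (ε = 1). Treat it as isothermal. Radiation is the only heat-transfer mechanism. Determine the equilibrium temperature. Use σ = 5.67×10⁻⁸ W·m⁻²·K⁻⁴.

T ≈ 267 K

At equilibrium, absorbed power = emitted power.
Absorbing cross-section = πr² = 4.988×10⁸ m²; emitting surface = 4πr² = 1.995×10⁹ m² (ratio 4).
(1−a)S·A_cross = εσ·A_surf·T⁴  ⇒  T⁴ = (1−a)S/(4σ).
T⁴ = 0.870·1320/(4·5.67×10⁻⁸) = 5.063×10⁹ K⁴.
T = (5.063×10⁹)^(1/4).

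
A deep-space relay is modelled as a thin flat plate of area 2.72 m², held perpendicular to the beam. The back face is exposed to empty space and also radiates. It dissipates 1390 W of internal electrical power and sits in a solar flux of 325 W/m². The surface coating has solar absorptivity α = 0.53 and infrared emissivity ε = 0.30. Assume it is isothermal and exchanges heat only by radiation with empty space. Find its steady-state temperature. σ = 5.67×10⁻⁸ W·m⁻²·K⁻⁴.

T ≈ 376 K

At steady state, absorbed solar power + internal power = radiated power.
Absorbed: α·S·A_cross = 0.53·325·2.720 = 468.5 W (cross-section A).
Total input = 468.5 + 1390 = 1859 W.
Radiated: εσ·A_surf·T⁴ with A_surf = 2A = 5.440 m².
T⁴ = 1859/(0.30·5.67×10⁻⁸·5.440) = 2.008×10¹⁰ K⁴.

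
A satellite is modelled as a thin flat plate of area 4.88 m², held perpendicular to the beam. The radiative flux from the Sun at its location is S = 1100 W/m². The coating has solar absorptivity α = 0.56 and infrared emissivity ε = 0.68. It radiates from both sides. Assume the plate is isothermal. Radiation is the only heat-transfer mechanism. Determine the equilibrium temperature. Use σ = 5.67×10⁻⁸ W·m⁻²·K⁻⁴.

T ≈ 299 K

At equilibrium, absorbed power = emitted power.
Absorbing cross-section = A = 4.880 m²; emitting surface = 2A = 9.760 m² (ratio 2).
αS·A_cross = εσ·A_surf·T⁴  ⇒  T⁴ = αS/(ε·2σ).
T⁴ = 0.560·1100/(0.68·2·5.67×10⁻⁸) = 7.988×10⁹ K⁴.
T = (7.988×10⁹)^(1/4).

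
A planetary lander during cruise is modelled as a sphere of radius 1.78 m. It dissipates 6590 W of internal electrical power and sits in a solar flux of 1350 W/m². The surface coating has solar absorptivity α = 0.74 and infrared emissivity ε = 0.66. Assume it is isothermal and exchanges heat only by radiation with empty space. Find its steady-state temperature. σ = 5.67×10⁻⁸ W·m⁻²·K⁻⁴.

T ≈ 325 K

At steady state, absorbed solar power + internal power = radiated power.
Absorbed: α·S·A_cross = 0.74·1350·9.954 = 9944 W (cross-section πr²).
Total input = 9944 + 6590 = 16530 W.
Radiated: εσ·A_surf·T⁴ with A_surf = 4πr² = 39.82 m².
T⁴ = 16530/(0.66·5.67×10⁻⁸·39.82) = 1.110×10¹⁰ K⁴.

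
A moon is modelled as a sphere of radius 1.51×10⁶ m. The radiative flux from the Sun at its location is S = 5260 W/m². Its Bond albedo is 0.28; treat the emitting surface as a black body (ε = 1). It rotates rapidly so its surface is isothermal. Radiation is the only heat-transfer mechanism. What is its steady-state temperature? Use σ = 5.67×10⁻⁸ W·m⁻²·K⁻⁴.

At equilibrium, absorbed power = emitted power.
Absorbing cross-section = πr² = 7.163×10¹² m²; emitting surface = 4πr² = 2.865×10¹³ m² (ratio 4).
(1−a)S·A_cross = εσ·A_surf·T⁴  ⇒  T⁴ = (1−a)S/(4σ).
T⁴ = 0.720·5260/(4·5.67×10⁻⁸) = 1.670×10¹⁰ K⁴.
T = (1.670×10¹⁰)^(1/4).

T ≈ 359 K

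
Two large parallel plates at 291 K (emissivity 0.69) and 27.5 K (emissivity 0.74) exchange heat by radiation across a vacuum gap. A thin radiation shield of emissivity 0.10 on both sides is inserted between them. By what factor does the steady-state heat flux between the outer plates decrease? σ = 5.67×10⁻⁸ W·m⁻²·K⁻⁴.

Without shield: q₀ = σΔ(T⁴)/(1/ε₁+1/ε₂−1) with denominator 1.801.
With shield the two gaps are in series; the resistances add: (1/ε₁+1/ε_s−1)+(1/ε_s+1/ε₂−1) = 10.45+10.35 = 20.80.
Heat-flux ratio q₀/q = 20.80/1.801.

factor ≈ 11.6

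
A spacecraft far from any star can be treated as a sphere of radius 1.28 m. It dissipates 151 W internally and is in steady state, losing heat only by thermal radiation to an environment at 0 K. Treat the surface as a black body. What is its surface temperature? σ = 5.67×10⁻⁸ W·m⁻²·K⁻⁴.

T ≈ 107 K

Steady state: internal power = radiated power, P = εσA T⁴.
Radiating area A = 4πr² = 20.59 m².
T⁴ = P/(εσA) = 151/(1.0·5.67×10⁻⁸·20.59) = 1.293×10⁸ K⁴.
T = (1.293×10⁸)^(1/4).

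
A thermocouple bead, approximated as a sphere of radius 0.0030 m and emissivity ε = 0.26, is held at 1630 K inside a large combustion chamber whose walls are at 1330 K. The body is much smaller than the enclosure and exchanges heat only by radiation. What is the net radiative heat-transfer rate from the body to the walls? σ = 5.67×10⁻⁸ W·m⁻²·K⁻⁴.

P_net ≈ 6.55 W

For a small grey body in a large enclosure: P_net = εσA(T_body⁴ − T_wall⁴).
A = 4πr² = 1.131×10⁻⁴ m²; T_body⁴ − T_wall⁴ = 7.059×10¹² − 3.129×10¹² = 3.930×10¹² K⁴.
|P_net| = 0.26·5.67×10⁻⁸·1.131×10⁻⁴·3.930×10¹².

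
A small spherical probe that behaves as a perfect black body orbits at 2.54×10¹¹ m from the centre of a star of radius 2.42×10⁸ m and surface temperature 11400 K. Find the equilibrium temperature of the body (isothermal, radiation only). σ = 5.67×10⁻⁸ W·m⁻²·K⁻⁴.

The star's surface emits σT_*⁴; at distance d the flux is S = σT_*⁴(R_*/d)².
S = 5.67×10⁻⁸·(11400)⁴·(2.42×10⁸/2.54×10¹¹)² = 869.3 W/m².
For an isothermal sphere T⁴ = (1−a)S/(4σ) = 3.833×10⁹ K⁴.

T ≈ 249 K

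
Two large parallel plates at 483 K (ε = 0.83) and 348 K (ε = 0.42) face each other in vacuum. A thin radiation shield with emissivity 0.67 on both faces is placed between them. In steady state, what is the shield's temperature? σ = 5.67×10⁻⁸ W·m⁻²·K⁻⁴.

T_s ≈ 446 K

In steady state the net flux on the hot side equals that on the cold side.
σ(T₁⁴−T_s⁴)/D₁ = σ(T_s⁴−T₂⁴)/D₂, with D₁ = 1/ε₁+1/ε_s−1 = 1.697, D₂ = 1/ε_s+1/ε₂−1 = 2.873.
Solve for T_s⁴: T_s⁴ = (D₂·T₁⁴ + D₁·T₂⁴)/(D₁+D₂) = 3.966×10¹⁰ K⁴.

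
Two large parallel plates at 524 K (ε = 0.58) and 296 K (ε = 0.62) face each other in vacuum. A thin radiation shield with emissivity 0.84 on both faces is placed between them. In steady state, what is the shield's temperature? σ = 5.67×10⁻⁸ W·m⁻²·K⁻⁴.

In steady state the net flux on the hot side equals that on the cold side.
σ(T₁⁴−T_s⁴)/D₁ = σ(T_s⁴−T₂⁴)/D₂, with D₁ = 1/ε₁+1/ε_s−1 = 1.915, D₂ = 1/ε_s+1/ε₂−1 = 1.803.
Solve for T_s⁴: T_s⁴ = (D₂·T₁⁴ + D₁·T₂⁴)/(D₁+D₂) = 4.052×10¹⁰ K⁴.

T_s ≈ 449 K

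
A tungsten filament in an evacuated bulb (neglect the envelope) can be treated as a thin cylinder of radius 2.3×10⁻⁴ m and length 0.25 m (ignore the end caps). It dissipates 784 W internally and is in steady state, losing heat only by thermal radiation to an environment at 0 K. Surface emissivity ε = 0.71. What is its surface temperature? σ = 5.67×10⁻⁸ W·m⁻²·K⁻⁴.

Steady state: internal power = radiated power, P = εσA T⁴.
Radiating area A = 2πrL = 3.613×10⁻⁴ m².
T⁴ = P/(εσA) = 784/(0.71·5.67×10⁻⁸·3.613×10⁻⁴) = 5.390×10¹³ K⁴.
T = (5.390×10¹³)^(1/4).

T ≈ 2710 K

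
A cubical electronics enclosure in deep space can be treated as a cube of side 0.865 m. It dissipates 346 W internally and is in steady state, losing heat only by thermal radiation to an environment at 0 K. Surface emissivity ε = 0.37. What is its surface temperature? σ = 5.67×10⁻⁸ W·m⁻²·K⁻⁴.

Steady state: internal power = radiated power, P = εσA T⁴.
Radiating area A = 6L² = 4.489 m².
T⁴ = P/(εσA) = 346/(0.37·5.67×10⁻⁸·4.489) = 3.674×10⁹ K⁴.
T = (3.674×10⁹)^(1/4).

T ≈ 246 K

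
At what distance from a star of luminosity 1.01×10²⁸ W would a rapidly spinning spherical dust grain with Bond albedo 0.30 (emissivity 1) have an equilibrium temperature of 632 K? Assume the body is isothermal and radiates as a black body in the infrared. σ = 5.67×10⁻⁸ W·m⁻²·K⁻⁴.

d ≈ 1.25×10¹¹ m

For an isothermal black-emitting sphere, (1−a)S·πr² = σ·4πr²·T⁴ ⇒ S = 4σT⁴/(1−a).
S = 4·5.67×10⁻⁸·(632)⁴/0.700 = 51690 W/m².
Flux falls as S = L/(4πd²), so d = √(L/(4πS)) = √(1.01×10²⁸/(4π·51690)).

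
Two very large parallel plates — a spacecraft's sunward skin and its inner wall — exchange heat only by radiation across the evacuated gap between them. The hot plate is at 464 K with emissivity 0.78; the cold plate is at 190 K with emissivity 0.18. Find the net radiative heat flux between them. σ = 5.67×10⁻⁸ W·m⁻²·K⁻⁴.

q ≈ 438 W/m²

For two infinite grey parallel plates, q = σ(T₁⁴ − T₂⁴)/(1/ε₁ + 1/ε₂ − 1).
T₁⁴ − T₂⁴ = 4.635×10¹⁰ − 1.303×10⁹ = 4.505×10¹⁰ K⁴.
1/ε₁ + 1/ε₂ − 1 = 1.282 + 5.556 − 1 = 5.838.
q = 5.67×10⁻⁸ × 4.505×10¹⁰ / 5.838.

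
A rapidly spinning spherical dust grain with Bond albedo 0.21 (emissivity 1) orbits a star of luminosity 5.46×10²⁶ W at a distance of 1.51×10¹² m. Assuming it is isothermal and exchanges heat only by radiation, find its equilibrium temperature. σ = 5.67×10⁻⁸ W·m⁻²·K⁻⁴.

T ≈ 90.3 K

First find the stellar flux at distance d: S = L/(4πd²) = 5.46×10²⁶/(4π·(1.51×10¹²)²) = 19.06 W/m².
For an isothermal sphere, absorbed (1−a)S·πr² = emitted σ·4πr²·T⁴, so T⁴ = (1−a)S/(4σ).
T⁴ = 0.790·19.06/(4·5.67×10⁻⁸) = 6.638×10⁷ K⁴.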